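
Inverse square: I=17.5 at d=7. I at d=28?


I₁d₁² = I₂d₂²
I₂ = I₁ × (d₁/d₂)²
= 17.5 × (7/28)²
= 17.5 × 49/784
= 857.5/784
≈ 1.0938

1.0938


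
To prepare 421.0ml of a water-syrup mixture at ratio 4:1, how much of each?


Total parts = 4 + 1 = 5
water: 421.0 × 4/5 = 336.8ml
syrup: 421.0 × 1/5 = 84.2ml
= 336.8ml and 84.2ml

336.8ml and 84.2ml


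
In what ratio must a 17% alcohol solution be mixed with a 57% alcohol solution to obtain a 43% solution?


Let x parts of 17% mix with y parts of 57%.
17x + 57y = 43(x + y)
17x + 57y = 43x + 43y
x(17 - 43) = y(43 - 57)
x/y = (57 - 43)/(43 - 17) = 14/26
Simplify: 7:13
= 7:13

7:13


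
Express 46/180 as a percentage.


Percentage = (part / whole) × 100
= (46 / 180) × 100
≈ 25.56%

25.56%


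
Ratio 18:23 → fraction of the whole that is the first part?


Total parts = 18 + 23 = 41
First part: 18/41 = 18/41
= 18/41

18/41


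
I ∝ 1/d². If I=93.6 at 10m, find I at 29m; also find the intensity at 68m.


I₁d₁² = I₂d₂²
I at 29m = 93.6 × (10/29)² = 93.6 × 100/841 = 9360/841 ≈ 11.1296
I at 68m = 93.6 × (10/68)² = 93.6 × 100/4624 = 9360/4624 ≈ 2.0242
= 11.1296 and 2.0242

11.1296 and 2.0242


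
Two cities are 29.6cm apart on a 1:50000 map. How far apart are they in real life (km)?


Real distance = map distance × scale
= 29.6cm × 50000
= 1480000 cm = 14800.0 m
= 14.800 km

14.800 km


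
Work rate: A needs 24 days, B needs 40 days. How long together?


Rate of A = 1/24 per day
Rate of B = 1/40 per day
Combined rate = 1/24 + 1/40 = 64/960 ≈ 0.0667 per day
Days = 1 / combined rate = 960/64
= 15.00 days

15.00 days


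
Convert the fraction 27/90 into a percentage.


Percentage = (part / whole) × 100
= (27 / 90) × 100
= 30.00%

30.00%


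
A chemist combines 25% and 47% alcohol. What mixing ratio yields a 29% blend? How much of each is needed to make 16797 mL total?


Let x parts of 25% mix with y parts of 47%.
25x + 47y = 29(x + y)
25x + 47y = 29x + 29y
x(25 - 29) = y(29 - 47)
x/y = (47 - 29)/(29 - 25) = 18/4
Simplify: 9:2
Total parts = 11; one part = 16797/11 = 1527.00 mL
25% solution: 9×1527.00 = 13743.00 mL
47% solution: 2×1527.00 = 3054.00 mL
= ratio 9:2; 13743.00 mL and 3054.00 mL

ratio 9:2; 13743.00 mL and 3054.00 mL


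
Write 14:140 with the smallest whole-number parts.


GCD(14, 140) = 14
14/14 : 140/14
= 1:10

1:10


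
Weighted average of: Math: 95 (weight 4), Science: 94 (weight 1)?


Numerator = 95×4 + 94×1
= 380 + 94
= 474
Total weight = 5
Weighted avg = 474/5
= 94.80

94.80


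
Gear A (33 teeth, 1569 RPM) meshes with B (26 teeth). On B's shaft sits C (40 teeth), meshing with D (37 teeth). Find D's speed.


Stage 1: RPM_B = RPM_A × t_A/t_B = 1569 × 33/26 = 51777/26 ≈ 1991.42
B and C share a shaft → RPM_C = RPM_B
Stage 2: RPM_D = RPM_C × t_C/t_D = RPM_A × (t_A×t_C)/(t_B×t_D)
Overall ratio = (33×40)/(26×37) = 1320/962
RPM_D = 1569 × 1320/962 = 2071080/962
≈ 2152.89 RPM

2152.89 RPM


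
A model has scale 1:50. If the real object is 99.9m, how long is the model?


Model size = real / scale
= 99.9 / 50
= 1.9980 m

1.9980 m


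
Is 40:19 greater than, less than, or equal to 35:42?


40/19 = 2.1053
35/42 = 0.8333
2.1053 > 0.8333, so 40:19 is greater
= greater than

greater than


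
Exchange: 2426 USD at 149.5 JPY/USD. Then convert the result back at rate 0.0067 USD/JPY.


Amount × rate = 2426 × 149.5 = 362687.00 JPY
Round-trip: 362687.00 × 0.0067 = 2430.00 USD
= 362687.00 JPY, then 2430.00 USD

362687.00 JPY, then 2430.00 USD


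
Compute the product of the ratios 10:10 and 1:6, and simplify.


Compound ratio = (10×1) : (10×6)
= 10:60
GCD = 10
= 1:6

1:6


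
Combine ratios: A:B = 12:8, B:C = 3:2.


Match B: multiply A:B by 3 → 36:24
Multiply B:C by 8 → 24:16
Combined: 36:24:16
GCD = 4
= 9:6:4

9:6:4


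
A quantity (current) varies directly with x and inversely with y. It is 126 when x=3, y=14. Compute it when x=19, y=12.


z = k·x/y
Solve for k using the known point: k = z·y/x = 126×14/3 = 1764/3 = 588.0000
Now evaluate at x=19, y=12:
z = k × 19 / 12 = (1764 × 19) / (3 × 12) = 33516/36
= 931.0000

931.0000


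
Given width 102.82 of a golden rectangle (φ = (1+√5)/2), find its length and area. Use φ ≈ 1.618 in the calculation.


φ = (1 + √5) / 2 ≈ 1.618
Length = width × φ = 102.82 × 1.618 = 166.36276
≈ 166.36
Area = width × length = 102.82 × 166.36276 = 17105.4189832 ≈ 17105.42
= Length: 166.36, Area: 17105.42

Length: 166.36, Area: 17105.42


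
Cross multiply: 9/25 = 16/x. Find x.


Cross multiply: 9 × x = 25 × 16
9x = 400
x = 400 / 9
= 44.44

44.44


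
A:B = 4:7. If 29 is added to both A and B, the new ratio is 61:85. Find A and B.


Let A = 4k, B = 7k.
(4k + 29) / (7k + 29) = 61/85
Cross-multiply: 85(4k + 29) = 61(7k + 29)
340k + 2465 = 427k + 1769
340k - 427k = 1769 - 2465
-87k = -696
k = -696/-87 = 8
A = 4×8 = 32, B = 7×8 = 56
= A = 32, B = 56

A = 32, B = 56


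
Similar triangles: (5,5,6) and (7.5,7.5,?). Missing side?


Scale factor = 7.5/5 = 1.5
Missing side = 6 × 1.5
= 9.0

9.0


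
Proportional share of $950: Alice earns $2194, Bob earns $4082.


Total income = 2194 + 4082 = $6276
Alice: $950 × 2194/6276 = $332.11
Bob: $950 × 4082/6276 = $617.89
= Alice: $332.11, Bob: $617.89

Alice: $332.11, Bob: $617.89


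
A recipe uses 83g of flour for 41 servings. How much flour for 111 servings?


Direct proportion: y/x = constant
k = 83/41 ≈ 2.0244
y₂ = k × 111 = 83 × 111 / 41 = 9213/41
≈ 224.71

224.71


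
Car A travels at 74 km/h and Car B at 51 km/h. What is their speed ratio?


Ratio = 74:51
GCD = 1
Simplified = 74:51
Time ratio (same distance) = 51:74
Speed ratio = 74:51

74:51


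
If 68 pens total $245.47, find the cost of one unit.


Unit rate = total / quantity
= 245.47 / 68
= $3.61 per unit

$3.61 per unit


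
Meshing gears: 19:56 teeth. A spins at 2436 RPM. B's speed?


Gear ratio = 19:56 = 19:56
RPM_B = RPM_A × (teeth_A / teeth_B)
= 2436 × (19/56)
= 826.5 RPM

826.5 RPM


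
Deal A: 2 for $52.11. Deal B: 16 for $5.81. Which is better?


Deal A: $52.11/2 = $26.0550/unit
Deal B: $5.81/16 = $0.3631/unit
B is cheaper per unit
= Deal B

Deal B


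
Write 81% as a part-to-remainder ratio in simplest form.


81% means 81 parts out of 100; remainder = 19
Part : remainder = 81:19
GCD = 1
= 81:19

81:19


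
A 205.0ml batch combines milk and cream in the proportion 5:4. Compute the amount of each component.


Total parts = 5 + 4 = 9
milk: 205.0 × 5/9 = 113.9ml
cream: 205.0 × 4/9 = 91.1ml
= 113.9ml and 91.1ml

113.9ml and 91.1ml


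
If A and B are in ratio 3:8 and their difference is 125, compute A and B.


Let A = 3k, B = 8k.
8k - 3k = 125
5k = 125 → k = 125/5 = 25
A = 3×25 = 75, B = 8×25 = 200
= A = 75, B = 200

A = 75, B = 200


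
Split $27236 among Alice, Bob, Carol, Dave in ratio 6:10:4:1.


Total parts = 6 + 10 + 4 + 1 = 21
Alice: 27236 × 6/21 = 7781.71
Bob: 27236 × 10/21 = 12969.52
Carol: 27236 × 4/21 = 5187.81
Dave: 27236 × 1/21 = 1296.95
= Alice: $7781.71, Bob: $12969.52, Carol: $5187.81, Dave: $1296.95

Alice: $7781.71, Bob: $12969.52, Carol: $5187.81, Dave: $1296.95


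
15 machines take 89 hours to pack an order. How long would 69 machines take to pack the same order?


Inverse proportion: x × y = constant
k = 15 × 89 = 1335
y₂ = k / 69 = 1335 / 69
= 19.35

19.35


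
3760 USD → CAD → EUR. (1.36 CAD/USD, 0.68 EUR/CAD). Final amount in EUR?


Step 1: 3760 USD × 1.36 = 5113.60 CAD
Step 2: 5113.60 CAD × 0.68 = 3477.25 EUR
Implied rate USD→EUR = 1.36 × 0.68 = 0.9248
= 3477.25 EUR

3477.25 EUR


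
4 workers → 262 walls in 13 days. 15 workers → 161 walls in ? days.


Days ∝ work / workers, so d₂ = d₁ × (m₁/m₂) × (w₂/w₁)
Workers factor (inverse): 4/15 ≈ 0.2667
Work factor (direct): 161/262 ≈ 0.6145
d₂ = 13 × 4/15 × 161/262 = (13 × 4 × 161) / (15 × 262) = 8372/3930
≈ 2.13 days

2.13 days


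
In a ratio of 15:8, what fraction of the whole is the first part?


Total parts = 15 + 8 = 23
First part: 15/23 = 15/23
= 15/23

15/23


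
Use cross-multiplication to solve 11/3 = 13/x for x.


Cross multiply: 11 × x = 3 × 13
11x = 39
x = 39 / 11
= 3.55

3.55


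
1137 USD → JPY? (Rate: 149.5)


Amount × rate = 1137 × 149.5
= 169981.50 JPY

169981.50 JPY


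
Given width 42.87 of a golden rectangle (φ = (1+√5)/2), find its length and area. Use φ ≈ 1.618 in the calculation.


φ = (1 + √5) / 2 ≈ 1.618
Length = width × φ = 42.87 × 1.618 = 69.36366
≈ 69.36
Area = width × length = 42.87 × 69.36366 = 2973.6201042 ≈ 2973.62
= Length: 69.36, Area: 2973.62

Length: 69.36, Area: 2973.62


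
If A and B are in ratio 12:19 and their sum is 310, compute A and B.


Let A = 12k, B = 19k.
12k + 19k = 310
31k = 310 → k = 310/31 = 10
A = 12×10 = 120, B = 19×10 = 190
= A = 120, B = 190

A = 120, B = 190


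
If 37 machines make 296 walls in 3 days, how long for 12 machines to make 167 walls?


Days ∝ work / workers, so d₂ = d₁ × (m₁/m₂) × (w₂/w₁)
Workers factor (inverse): 37/12 ≈ 3.0833
Work factor (direct): 167/296 ≈ 0.5642
d₂ = 3 × 37/12 × 167/296 = (3 × 37 × 167) / (12 × 296) = 18537/3552
≈ 5.22 days

5.22 days


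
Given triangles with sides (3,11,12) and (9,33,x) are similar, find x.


Scale factor = 9/3 = 3
Missing side = 12 × 3
= 36.0

36.0


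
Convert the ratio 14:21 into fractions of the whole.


Total parts = 14 + 21 = 35
First part: 14/35 = 2/5
Second part: 21/35 = 3/5
= 2/5 and 3/5

2/5 and 3/5


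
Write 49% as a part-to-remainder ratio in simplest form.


49% means 49 parts out of 100; remainder = 51
Part : remainder = 49:51
GCD = 1
= 49:51

49:51


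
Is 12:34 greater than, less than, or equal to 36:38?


12/34 = 0.3529
36/38 = 0.9474
0.3529 < 0.9474, so 12:34 is less
= less than

less than


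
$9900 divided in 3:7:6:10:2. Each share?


Total parts = 3 + 7 + 6 + 10 + 2 = 28
Part 1: 9900 × 3/28 = 1060.71
Part 2: 9900 × 7/28 = 2475.00
Part 3: 9900 × 6/28 = 2121.43
Part 4: 9900 × 10/28 = 3535.71
Part 5: 9900 × 2/28 = 707.14
= Part 1: $1060.71, Part 2: $2475.00, Part 3: $2121.43, Part 4: $3535.71, Part 5: $707.14

Part 1: $1060.71, Part 2: $2475.00, Part 3: $2121.43, Part 4: $3535.71, Part 5: $707.14


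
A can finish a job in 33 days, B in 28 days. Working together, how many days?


Rate of A = 1/33 per day
Rate of B = 1/28 per day
Combined rate = 1/33 + 1/28 = 61/924 ≈ 0.0660 per day
Days = 1 / combined rate = 924/61
≈ 15.15 days

15.15 days


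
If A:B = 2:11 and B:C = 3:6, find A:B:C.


Match B: multiply A:B by 3 → 6:33
Multiply B:C by 11 → 33:66
Combined: 6:33:66
GCD = 3
= 2:11:22

2:11:22


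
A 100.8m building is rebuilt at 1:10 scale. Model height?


Model size = real / scale
= 100.8 / 10
= 10.0800 m

10.0800 m


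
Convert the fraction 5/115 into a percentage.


Percentage = (part / whole) × 100
= (5 / 115) × 100
≈ 4.35%

4.35%


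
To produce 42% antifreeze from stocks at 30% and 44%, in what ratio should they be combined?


Let x parts of 30% mix with y parts of 44%.
30x + 44y = 42(x + y)
30x + 44y = 42x + 42y
x(30 - 42) = y(42 - 44)
x/y = (44 - 42)/(42 - 30) = 2/12
Simplify: 1:6
= 1:6

1:6


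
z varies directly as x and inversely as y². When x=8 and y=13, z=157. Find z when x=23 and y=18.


z = k·x/y²
Solve for k using the known point: k = z·y²/x = 157×169/8 = 26533/8 = 3316.6250
Now evaluate at x=23, y=18:
z = k × 23 / 324 = (26533 × 23) / (8 × 324) = 610259/2592
≈ 235.4394

235.4394


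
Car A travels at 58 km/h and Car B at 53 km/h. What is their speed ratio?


Ratio = 58:53
GCD = 1
Simplified = 58:53
Time ratio (same distance) = 53:58
Speed ratio = 58:53

58:53


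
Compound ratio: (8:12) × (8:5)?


Compound ratio = (8×8) : (12×5)
= 64:60
GCD = 4
= 16:15

16:15


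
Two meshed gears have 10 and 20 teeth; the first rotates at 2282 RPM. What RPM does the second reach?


Gear ratio = 10:20 = 1:2
RPM_B = RPM_A × (teeth_A / teeth_B)
= 2282 × (10/20)
= 1141.0 RPM

1141.0 RPM


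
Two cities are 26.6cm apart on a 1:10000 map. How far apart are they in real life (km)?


Real distance = map distance × scale
= 26.6cm × 10000
= 266000 cm = 2660.0 m
= 2.660 km

2.660 km


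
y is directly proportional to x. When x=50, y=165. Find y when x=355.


Direct proportion: y/x = constant
k = 165/50 = 3.3000
y₂ = k × 355 = 165 × 355 / 50 = 58575/50
= 1171.50

1171.50


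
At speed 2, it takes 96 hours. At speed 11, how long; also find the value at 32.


Inverse proportion: x × y = constant
k = 2 × 96 = 192
At x=11: k/11 = 17.45
At x=32: k/32 = 6.00
= 17.45 and 6.00

17.45 and 6.00


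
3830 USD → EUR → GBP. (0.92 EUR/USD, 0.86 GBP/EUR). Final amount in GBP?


Step 1: 3830 USD × 0.92 = 3523.60 EUR
Step 2: 3523.60 EUR × 0.86 = 3030.30 GBP
Implied rate USD→GBP = 0.92 × 0.86 = 0.7912
= 3030.30 GBP

3030.30 GBP


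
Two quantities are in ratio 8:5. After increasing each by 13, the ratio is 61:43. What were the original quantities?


Let A = 8k, B = 5k.
(8k + 13) / (5k + 13) = 61/43
Cross-multiply: 43(8k + 13) = 61(5k + 13)
344k + 559 = 305k + 793
344k - 305k = 793 - 559
39k = 234
k = 234/39 = 6
A = 8×6 = 48, B = 5×6 = 30
= A = 48, B = 30

A = 48, B = 30


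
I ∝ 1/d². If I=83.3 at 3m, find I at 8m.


I₁d₁² = I₂d₂²
I₂ = I₁ × (d₁/d₂)²
= 83.3 × (3/8)²
= 83.3 × 9/64
= 749.7/64
≈ 11.7141

11.7141


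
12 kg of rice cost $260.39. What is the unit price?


Unit rate = total / quantity
= 260.39 / 12
= $21.70 per unit

$21.70 per unit


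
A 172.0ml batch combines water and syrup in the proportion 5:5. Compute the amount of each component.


Total parts = 5 + 5 = 10
water: 172.0 × 5/10 = 86.0ml
syrup: 172.0 × 5/10 = 86.0ml
= 86.0ml and 86.0ml

86.0ml and 86.0ml


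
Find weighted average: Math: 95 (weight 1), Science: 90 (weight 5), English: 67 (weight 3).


Numerator = 95×1 + 90×5 + 67×3
= 95 + 450 + 201
= 746
Total weight = 9
Weighted avg = 746/9
= 82.89

82.89


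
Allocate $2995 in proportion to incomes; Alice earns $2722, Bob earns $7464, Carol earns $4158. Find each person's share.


Total income = 2722 + 7464 + 4158 = $14344
Alice: $2995 × 2722/14344 = $568.35
Bob: $2995 × 7464/14344 = $1558.47
Carol: $2995 × 4158/14344 = $868.18
= Alice: $568.35, Bob: $1558.47, Carol: $868.18

Alice: $568.35, Bob: $1558.47, Carol: $868.18


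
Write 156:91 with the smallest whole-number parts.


GCD(156, 91) = 13
156/13 : 91/13
= 12:7

12:7


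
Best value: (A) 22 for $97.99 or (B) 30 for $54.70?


Deal A: $97.99/22 = $4.4541/unit
Deal B: $54.70/30 = $1.8233/unit
B is cheaper per unit
= Deal B

Deal B


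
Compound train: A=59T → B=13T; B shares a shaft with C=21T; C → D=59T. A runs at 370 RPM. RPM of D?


Stage 1: RPM_B = RPM_A × t_A/t_B = 370 × 59/13 = 21830/13 ≈ 1679.23
B and C share a shaft → RPM_C = RPM_B
Stage 2: RPM_D = RPM_C × t_C/t_D = RPM_A × (t_A×t_C)/(t_B×t_D)
Overall ratio = (59×21)/(13×59) = 1239/767
RPM_D = 370 × 1239/767 = 458430/767
≈ 597.69 RPM

597.69 RPM


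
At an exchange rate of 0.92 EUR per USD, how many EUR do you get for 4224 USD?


Amount × rate = 4224 × 0.92
= 3886.08 EUR

3886.08 EUR


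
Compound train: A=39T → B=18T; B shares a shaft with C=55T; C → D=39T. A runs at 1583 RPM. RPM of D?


Stage 1: RPM_B = RPM_A × t_A/t_B = 1583 × 39/18 = 61737/18 ≈ 3429.83
B and C share a shaft → RPM_C = RPM_B
Stage 2: RPM_D = RPM_C × t_C/t_D = RPM_A × (t_A×t_C)/(t_B×t_D)
Overall ratio = (39×55)/(18×39) = 2145/702
RPM_D = 1583 × 2145/702 = 3395535/702
≈ 4836.94 RPM

4836.94 RPM


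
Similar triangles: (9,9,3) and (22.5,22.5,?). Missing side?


Scale factor = 22.5/9 = 2.5
Missing side = 3 × 2.5
= 7.5

7.5


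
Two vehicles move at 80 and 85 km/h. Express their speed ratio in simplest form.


Ratio = 80:85
GCD = 5
Simplified = 16:17
Time ratio (same distance) = 17:16
Speed ratio = 16:17

16:17


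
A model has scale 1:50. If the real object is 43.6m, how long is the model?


Model size = real / scale
= 43.6 / 50
= 0.8720 m

0.8720 m


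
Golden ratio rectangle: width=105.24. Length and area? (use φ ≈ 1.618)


φ = (1 + √5) / 2 ≈ 1.618
Length = width × φ = 105.24 × 1.618 = 170.27832
≈ 170.28
Area = width × length = 105.24 × 170.27832 = 17920.0903968 ≈ 17920.09
= Length: 170.28, Area: 17920.09

Length: 170.28, Area: 17920.09


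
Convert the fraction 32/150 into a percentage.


Percentage = (part / whole) × 100
= (32 / 150) × 100
≈ 21.33%

21.33%


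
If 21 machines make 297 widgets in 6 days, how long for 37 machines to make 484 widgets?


Days ∝ work / workers, so d₂ = d₁ × (m₁/m₂) × (w₂/w₁)
Workers factor (inverse): 21/37 ≈ 0.5676
Work factor (direct): 484/297 ≈ 1.6296
d₂ = 6 × 21/37 × 484/297 = (6 × 21 × 484) / (37 × 297) = 60984/10989
≈ 5.55 days

5.55 days


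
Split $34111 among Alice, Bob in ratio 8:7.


Total parts = 8 + 7 = 15
Alice: 34111 × 8/15 = 18192.53
Bob: 34111 × 7/15 = 15918.47
= Alice: $18192.53, Bob: $15918.47

Alice: $18192.53, Bob: $15918.47


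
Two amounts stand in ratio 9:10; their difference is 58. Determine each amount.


Let A = 9k, B = 10k.
10k - 9k = 58
1k = 58 → k = 58/1 = 58
A = 9×58 = 522, B = 10×58 = 580
= A = 522, B = 580

A = 522, B = 580


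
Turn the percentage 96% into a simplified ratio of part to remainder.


96% means 96 parts out of 100; remainder = 4
Part : remainder = 96:4
GCD = 4
= 24:1

24:1


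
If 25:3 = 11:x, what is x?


Cross multiply: 25 × x = 3 × 11
25x = 33
x = 33 / 25
= 1.32

1.32


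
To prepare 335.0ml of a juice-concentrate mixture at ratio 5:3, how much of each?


Total parts = 5 + 3 = 8
juice: 335.0 × 5/8 = 209.4ml
concentrate: 335.0 × 3/8 = 125.6ml
= 209.4ml and 125.6ml

209.4ml and 125.6ml


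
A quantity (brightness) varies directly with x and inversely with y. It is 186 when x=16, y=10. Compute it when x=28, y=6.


z = k·x/y
Solve for k using the known point: k = z·y/x = 186×10/16 = 1860/16 = 116.2500
Now evaluate at x=28, y=6:
z = k × 28 / 6 = (1860 × 28) / (16 × 6) = 52080/96
= 542.5000

542.5000


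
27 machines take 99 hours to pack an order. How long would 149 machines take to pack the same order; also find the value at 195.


Inverse proportion: x × y = constant
k = 27 × 99 = 2673
At x=149: k/149 = 17.94
At x=195: k/195 = 13.71
= 17.94 and 13.71

17.94 and 13.71


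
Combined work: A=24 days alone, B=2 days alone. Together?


Rate of A = 1/24 per day
Rate of B = 1/2 per day
Combined rate = 1/24 + 1/2 = 26/48 ≈ 0.5417 per day
Days = 1 / combined rate = 48/26
≈ 1.85 days

1.85 days


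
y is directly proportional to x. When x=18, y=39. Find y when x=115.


Direct proportion: y/x = constant
k = 39/18 ≈ 2.1667
y₂ = k × 115 = 39 × 115 / 18 = 4485/18
≈ 249.17

249.17


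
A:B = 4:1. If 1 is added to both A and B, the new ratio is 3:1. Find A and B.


Let A = 4k, B = 1k.
(4k + 1) / (1k + 1) = 3/1
Cross-multiply: 1(4k + 1) = 3(1k + 1)
4k + 1 = 3k + 3
4k - 3k = 3 - 1
1k = 2
k = 2/1 = 2
A = 4×2 = 8, B = 1×2 = 2
= A = 8, B = 2

A = 8, B = 2


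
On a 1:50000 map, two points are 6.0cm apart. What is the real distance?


Real distance = map distance × scale
= 6.0cm × 50000
= 300000 cm = 3000.0 m
= 3.000 km

3.000 km


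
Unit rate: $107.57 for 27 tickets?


Unit rate = total / quantity
= 107.57 / 27
= $3.98 per unit

$3.98 per unit


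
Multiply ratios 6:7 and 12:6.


Compound ratio = (6×12) : (7×6)
= 72:42
GCD = 6
= 12:7

12:7


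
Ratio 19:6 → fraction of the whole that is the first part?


Total parts = 19 + 6 = 25
First part: 19/25 = 19/25
= 19/25

19/25


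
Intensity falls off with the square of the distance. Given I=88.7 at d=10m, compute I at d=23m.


I₁d₁² = I₂d₂²
I₂ = I₁ × (d₁/d₂)²
= 88.7 × (10/23)²
= 88.7 × 100/529
= 8870/529
≈ 16.7675

16.7675


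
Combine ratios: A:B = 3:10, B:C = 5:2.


Match B: multiply A:B by 5 → 15:50
Multiply B:C by 10 → 50:20
Combined: 15:50:20
GCD = 5
= 3:10:4

3:10:4


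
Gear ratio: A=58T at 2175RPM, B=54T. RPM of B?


Gear ratio = 58:54 = 29:27
RPM_B = RPM_A × (teeth_A / teeth_B)
= 2175 × (58/54)
= 2336.1 RPM

2336.1 RPM


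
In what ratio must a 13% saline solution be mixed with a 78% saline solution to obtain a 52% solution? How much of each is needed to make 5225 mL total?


Let x parts of 13% mix with y parts of 78%.
13x + 78y = 52(x + y)
13x + 78y = 52x + 52y
x(13 - 52) = y(52 - 78)
x/y = (78 - 52)/(52 - 13) = 26/39
Simplify: 2:3
Total parts = 5; one part = 5225/5 = 1045.00 mL
13% solution: 2×1045.00 = 2090.00 mL
78% solution: 3×1045.00 = 3135.00 mL
= ratio 2:3; 2090.00 mL and 3135.00 mL

ratio 2:3; 2090.00 mL and 3135.00 mL


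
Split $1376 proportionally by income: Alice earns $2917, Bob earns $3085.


Total income = 2917 + 3085 = $6002
Alice: $1376 × 2917/6002 = $668.74
Bob: $1376 × 3085/6002 = $707.26
= Alice: $668.74, Bob: $707.26

Alice: $668.74, Bob: $707.26


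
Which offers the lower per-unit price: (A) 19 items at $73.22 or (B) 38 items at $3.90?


Deal A: $73.22/19 = $3.8537/unit
Deal B: $3.90/38 = $0.1026/unit
B is cheaper per unit
= Deal B

Deal B


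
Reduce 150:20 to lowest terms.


GCD(150, 20) = 10
150/10 : 20/10
= 15:2

15:2


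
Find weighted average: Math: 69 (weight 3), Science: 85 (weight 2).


Numerator = 69×3 + 85×2
= 207 + 170
= 377
Total weight = 5
Weighted avg = 377/5
= 75.40

75.40


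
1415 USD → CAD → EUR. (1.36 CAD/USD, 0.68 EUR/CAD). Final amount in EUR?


Step 1: 1415 USD × 1.36 = 1924.40 CAD
Step 2: 1924.40 CAD × 0.68 = 1308.59 EUR
Implied rate USD→EUR = 1.36 × 0.68 = 0.9248
= 1308.59 EUR

1308.59 EUR


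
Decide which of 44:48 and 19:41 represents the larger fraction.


44/48 = 0.9167
19/41 = 0.4634
0.9167 > 0.4634, so 44:48 is greater
= 44:48

44:48


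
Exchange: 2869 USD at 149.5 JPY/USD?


Amount × rate = 2869 × 149.5
= 428915.50 JPY

428915.50 JPY


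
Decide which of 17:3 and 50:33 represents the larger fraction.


17/3 = 5.6667
50/33 = 1.5152
5.6667 > 1.5152, so 17:3 is greater
= 17:3

17:3


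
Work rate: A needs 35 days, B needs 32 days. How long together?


Rate of A = 1/35 per day
Rate of B = 1/32 per day
Combined rate = 1/35 + 1/32 = 67/1120 ≈ 0.0598 per day
Days = 1 / combined rate = 1120/67
≈ 16.72 days

16.72 days


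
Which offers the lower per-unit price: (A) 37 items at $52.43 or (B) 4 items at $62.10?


Deal A: $52.43/37 = $1.4170/unit
Deal B: $62.10/4 = $15.5250/unit
A is cheaper per unit
= Deal A

Deal A


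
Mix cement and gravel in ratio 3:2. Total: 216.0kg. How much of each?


Total parts = 3 + 2 = 5
cement: 216.0 × 3/5 = 129.6kg
gravel: 216.0 × 2/5 = 86.4kg
= 129.6kg and 86.4kg

129.6kg and 86.4kg


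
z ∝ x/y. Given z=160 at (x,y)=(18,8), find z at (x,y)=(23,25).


z = k·x/y
Solve for k using the known point: k = z·y/x = 160×8/18 = 1280/18 ≈ 71.1111
Now evaluate at x=23, y=25:
z = k × 23 / 25 = (1280 × 23) / (18 × 25) = 29440/450
≈ 65.4222

65.4222


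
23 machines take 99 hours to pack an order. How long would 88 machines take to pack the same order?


Inverse proportion: x × y = constant
k = 23 × 99 = 2277
y₂ = k / 88 = 2277 / 88
= 25.88

25.88


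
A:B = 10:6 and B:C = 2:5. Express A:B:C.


Match B: multiply A:B by 2 → 20:12
Multiply B:C by 6 → 12:30
Combined: 20:12:30
GCD = 2
= 10:6:15

10:6:15


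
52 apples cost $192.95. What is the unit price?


Unit rate = total / quantity
= 192.95 / 52
= $3.71 per unit

$3.71 per unit


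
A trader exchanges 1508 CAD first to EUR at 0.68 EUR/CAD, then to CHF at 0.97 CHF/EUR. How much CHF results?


Step 1: 1508 CAD × 0.68 = 1025.44 EUR
Step 2: 1025.44 EUR × 0.97 = 994.68 CHF
Implied rate CAD→CHF = 0.68 × 0.97 = 0.6596
= 994.68 CHF

994.68 CHF


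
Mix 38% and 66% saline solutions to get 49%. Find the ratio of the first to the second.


Let x parts of 38% mix with y parts of 66%.
38x + 66y = 49(x + y)
38x + 66y = 49x + 49y
x(38 - 49) = y(49 - 66)
x/y = (66 - 49)/(49 - 38) = 17/11
Simplify: 17:11
= 17:11

17:11


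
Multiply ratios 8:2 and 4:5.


Compound ratio = (8×4) : (2×5)
= 32:10
GCD = 2
= 16:5

16:5


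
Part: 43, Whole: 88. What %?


Percentage = (part / whole) × 100
= (43 / 88) × 100
≈ 48.86%

48.86%


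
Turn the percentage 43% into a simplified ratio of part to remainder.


43% means 43 parts out of 100; remainder = 57
Part : remainder = 43:57
GCD = 1
= 43:57

43:57


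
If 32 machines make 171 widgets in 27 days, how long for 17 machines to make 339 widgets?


Days ∝ work / workers, so d₂ = d₁ × (m₁/m₂) × (w₂/w₁)
Workers factor (inverse): 32/17 ≈ 1.8824
Work factor (direct): 339/171 ≈ 1.9825
d₂ = 27 × 32/17 × 339/171 = (27 × 32 × 339) / (17 × 171) = 292896/2907
≈ 100.76 days

100.76 days


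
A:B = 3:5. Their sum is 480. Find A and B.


Let A = 3k, B = 5k.
3k + 5k = 480
8k = 480 → k = 480/8 = 60
A = 3×60 = 180, B = 5×60 = 300
= A = 180, B = 300

A = 180, B = 300


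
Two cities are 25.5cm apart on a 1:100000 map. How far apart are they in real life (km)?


Real distance = map distance × scale
= 25.5cm × 100000
= 2550000 cm = 25500.0 m
= 25.500 km

25.500 km


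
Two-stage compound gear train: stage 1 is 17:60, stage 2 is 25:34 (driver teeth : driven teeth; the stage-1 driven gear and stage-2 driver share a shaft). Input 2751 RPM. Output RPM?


Stage 1: RPM_B = RPM_A × t_A/t_B = 2751 × 17/60 = 46767/60 = 779.45
B and C share a shaft → RPM_C = RPM_B
Stage 2: RPM_D = RPM_C × t_C/t_D = RPM_A × (t_A×t_C)/(t_B×t_D)
Overall ratio = (17×25)/(60×34) = 425/2040
RPM_D = 2751 × 425/2040 = 1169175/2040
≈ 573.13 RPM

573.13 RPM


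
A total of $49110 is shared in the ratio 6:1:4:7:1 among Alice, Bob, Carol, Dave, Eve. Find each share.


Total parts = 6 + 1 + 4 + 7 + 1 = 19
Alice: 49110 × 6/19 = 15508.42
Bob: 49110 × 1/19 = 2584.74
Carol: 49110 × 4/19 = 10338.95
Dave: 49110 × 7/19 = 18093.16
Eve: 49110 × 1/19 = 2584.74
= Alice: $15508.42, Bob: $2584.74, Carol: $10338.95, Dave: $18093.16, Eve: $2584.74

Alice: $15508.42, Bob: $2584.74, Carol: $10338.95, Dave: $18093.16, Eve: $2584.74


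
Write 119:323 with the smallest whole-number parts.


GCD(119, 323) = 17
119/17 : 323/17
= 7:19

7:19


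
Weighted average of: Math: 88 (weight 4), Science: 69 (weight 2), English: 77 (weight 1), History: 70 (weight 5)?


Numerator = 88×4 + 69×2 + 77×1 + 70×5
= 352 + 138 + 77 + 350
= 917
Total weight = 12
Weighted avg = 917/12
= 76.42

76.42


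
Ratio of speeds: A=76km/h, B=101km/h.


Ratio = 76:101
GCD = 1
Simplified = 76:101
Time ratio (same distance) = 101:76
Speed ratio = 76:101

76:101


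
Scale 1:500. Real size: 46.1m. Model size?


Model size = real / scale
= 46.1 / 500
= 0.0922 m

0.0922 m


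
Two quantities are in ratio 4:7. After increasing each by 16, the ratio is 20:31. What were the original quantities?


Let A = 4k, B = 7k.
(4k + 16) / (7k + 16) = 20/31
Cross-multiply: 31(4k + 16) = 20(7k + 16)
124k + 496 = 140k + 320
124k - 140k = 320 - 496
-16k = -176
k = -176/-16 = 11
A = 4×11 = 44, B = 7×11 = 77
= A = 44, B = 77

A = 44, B = 77


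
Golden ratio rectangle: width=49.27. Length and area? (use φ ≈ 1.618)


φ = (1 + √5) / 2 ≈ 1.618
Length = width × φ = 49.27 × 1.618 = 79.71886
≈ 79.72
Area = width × length = 49.27 × 79.71886 = 3927.7482322 ≈ 3927.75
= Length: 79.72, Area: 3927.75

Length: 79.72, Area: 3927.75


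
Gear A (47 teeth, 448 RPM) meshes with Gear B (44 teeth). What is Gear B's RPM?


Gear ratio = 47:44 = 47:44
RPM_B = RPM_A × (teeth_A / teeth_B)
= 448 × (47/44)
= 478.5 RPM

478.5 RPM


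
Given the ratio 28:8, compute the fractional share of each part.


Total parts = 28 + 8 = 36
First part: 28/36 = 7/9
Second part: 8/36 = 2/9
= 7/9 and 2/9

7/9 and 2/9


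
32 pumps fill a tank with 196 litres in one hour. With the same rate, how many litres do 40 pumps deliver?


Direct proportion: y/x = constant
k = 196/32 = 6.1250
y₂ = k × 40 = 196 × 40 / 32 = 7840/32
= 245.00

245.00


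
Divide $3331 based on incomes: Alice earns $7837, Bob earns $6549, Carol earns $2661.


Total income = 7837 + 6549 + 2661 = $17047
Alice: $3331 × 7837/17047 = $1531.36
Bob: $3331 × 6549/17047 = $1279.68
Carol: $3331 × 2661/17047 = $519.96
= Alice: $1531.36, Bob: $1279.68, Carol: $519.96

Alice: $1531.36, Bob: $1279.68, Carol: $519.96


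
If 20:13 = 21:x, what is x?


Cross multiply: 20 × x = 13 × 21
20x = 273
x = 273 / 20
= 13.65

13.65


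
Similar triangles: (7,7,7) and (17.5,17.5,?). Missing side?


Scale factor = 17.5/7 = 2.5
Missing side = 7 × 2.5
= 17.5

17.5


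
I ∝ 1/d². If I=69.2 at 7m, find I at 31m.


I₁d₁² = I₂d₂²
I₂ = I₁ × (d₁/d₂)²
= 69.2 × (7/31)²
= 69.2 × 49/961
= 3390.8/961
≈ 3.5284

3.5284


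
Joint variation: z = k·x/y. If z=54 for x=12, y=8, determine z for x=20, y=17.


z = k·x/y
Solve for k using the known point: k = z·y/x = 54×8/12 = 432/12 = 36.0000
Now evaluate at x=20, y=17:
z = k × 20 / 17 = (432 × 20) / (12 × 17) = 8640/204
≈ 42.3529

42.3529


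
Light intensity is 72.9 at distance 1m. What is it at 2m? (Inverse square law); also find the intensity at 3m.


I₁d₁² = I₂d₂²
I at 2m = 72.9 × (1/2)² = 72.9 × 1/4 = 72.9/4 = 18.2250
I at 3m = 72.9 × (1/3)² = 72.9 × 1/9 = 72.9/9 = 8.1000
= 18.2250 and 8.1000

18.2250 and 8.1000


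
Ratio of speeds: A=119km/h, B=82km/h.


Ratio = 119:82
GCD = 1
Simplified = 119:82
Time ratio (same distance) = 82:119
Speed ratio = 119:82

119:82


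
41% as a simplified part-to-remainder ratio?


41% means 41 parts out of 100; remainder = 59
Part : remainder = 41:59
GCD = 1
= 41:59

41:59


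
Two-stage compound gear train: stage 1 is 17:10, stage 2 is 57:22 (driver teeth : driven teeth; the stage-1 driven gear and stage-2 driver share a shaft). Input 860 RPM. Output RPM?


Stage 1: RPM_B = RPM_A × t_A/t_B = 860 × 17/10 = 14620/10 = 1462.00
B and C share a shaft → RPM_C = RPM_B
Stage 2: RPM_D = RPM_C × t_C/t_D = RPM_A × (t_A×t_C)/(t_B×t_D)
Overall ratio = (17×57)/(10×22) = 969/220
RPM_D = 860 × 969/220 = 833340/220
≈ 3787.91 RPM

3787.91 RPM


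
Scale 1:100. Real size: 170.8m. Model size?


Model size = real / scale
= 170.8 / 100
= 1.7080 m

1.7080 m


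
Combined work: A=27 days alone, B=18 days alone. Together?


Rate of A = 1/27 per day
Rate of B = 1/18 per day
Combined rate = 1/27 + 1/18 = 45/486 ≈ 0.0926 per day
Days = 1 / combined rate = 486/45
= 10.80 days

10.80 days


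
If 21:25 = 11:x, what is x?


Cross multiply: 21 × x = 25 × 11
21x = 275
x = 275 / 21
= 13.10

13.10


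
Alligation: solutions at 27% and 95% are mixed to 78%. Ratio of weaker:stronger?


Let x parts of 27% mix with y parts of 95%.
27x + 95y = 78(x + y)
27x + 95y = 78x + 78y
x(27 - 78) = y(78 - 95)
x/y = (95 - 78)/(78 - 27) = 17/51
Simplify: 1:3
= 1:3

1:3


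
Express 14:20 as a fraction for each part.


Total parts = 14 + 20 = 34
First part: 14/34 = 7/17
Second part: 20/34 = 10/17
= 7/17 and 10/17

7/17 and 10/17


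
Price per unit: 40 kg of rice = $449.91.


Unit rate = total / quantity
= 449.91 / 40
= $11.25 per unit

$11.25 per unit


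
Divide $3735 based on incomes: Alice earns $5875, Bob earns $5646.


Total income = 5875 + 5646 = $11521
Alice: $3735 × 5875/11521 = $1904.62
Bob: $3735 × 5646/11521 = $1830.38
= Alice: $1904.62, Bob: $1830.38

Alice: $1904.62, Bob: $1830.38


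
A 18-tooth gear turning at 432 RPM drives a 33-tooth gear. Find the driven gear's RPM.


Gear ratio = 18:33 = 6:11
RPM_B = RPM_A × (teeth_A / teeth_B)
= 432 × (18/33)
= 235.6 RPM

235.6 RPM


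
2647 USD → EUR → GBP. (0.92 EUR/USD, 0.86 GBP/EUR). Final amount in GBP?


Step 1: 2647 USD × 0.92 = 2435.24 EUR
Step 2: 2435.24 EUR × 0.86 = 2094.31 GBP
Implied rate USD→GBP = 0.92 × 0.86 = 0.7912
= 2094.31 GBP

2094.31 GBP


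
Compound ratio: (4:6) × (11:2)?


Compound ratio = (4×11) : (6×2)
= 44:12
GCD = 4
= 11:3

11:3


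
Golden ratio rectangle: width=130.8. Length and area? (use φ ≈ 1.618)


φ = (1 + √5) / 2 ≈ 1.618
Length = width × φ = 130.8 × 1.618 = 211.6344
≈ 211.63
Area = width × length = 130.8 × 211.6344 = 27681.77952 ≈ 27681.78
= Length: 211.63, Area: 27681.78

Length: 211.63, Area: 27681.78


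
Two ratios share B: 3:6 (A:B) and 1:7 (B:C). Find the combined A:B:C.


Match B: multiply A:B by 1 → 3:6
Multiply B:C by 6 → 6:42
Combined: 3:6:42
GCD = 3
= 1:2:14

1:2:14


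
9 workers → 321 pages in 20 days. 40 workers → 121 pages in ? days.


Days ∝ work / workers, so d₂ = d₁ × (m₁/m₂) × (w₂/w₁)
Workers factor (inverse): 9/40 = 0.2250
Work factor (direct): 121/321 ≈ 0.3769
d₂ = 20 × 9/40 × 121/321 = (20 × 9 × 121) / (40 × 321) = 21780/12840
≈ 1.70 days

1.70 days


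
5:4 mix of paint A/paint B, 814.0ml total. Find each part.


Total parts = 5 + 4 = 9
paint A: 814.0 × 5/9 = 452.2ml
paint B: 814.0 × 4/9 = 361.8ml
= 452.2ml and 361.8ml

452.2ml and 361.8ml


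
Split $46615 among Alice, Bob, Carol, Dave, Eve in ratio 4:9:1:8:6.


Total parts = 4 + 9 + 1 + 8 + 6 = 28
Alice: 46615 × 4/28 = 6659.29
Bob: 46615 × 9/28 = 14983.39
Carol: 46615 × 1/28 = 1664.82
Dave: 46615 × 8/28 = 13318.57
Eve: 46615 × 6/28 = 9988.93
= Alice: $6659.29, Bob: $14983.39, Carol: $1664.82, Dave: $13318.57, Eve: $9988.93

Alice: $6659.29, Bob: $14983.39, Carol: $1664.82, Dave: $13318.57, Eve: $9988.93


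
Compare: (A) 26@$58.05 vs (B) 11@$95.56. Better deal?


Deal A: $58.05/26 = $2.2327/unit
Deal B: $95.56/11 = $8.6873/unit
A is cheaper per unit
= Deal A

Deal A


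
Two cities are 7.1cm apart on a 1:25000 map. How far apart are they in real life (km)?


Real distance = map distance × scale
= 7.1cm × 25000
= 177500 cm = 1775.0 m
= 1.775 km

1.775 km


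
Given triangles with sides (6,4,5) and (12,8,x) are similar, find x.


Scale factor = 12/6 = 2
Missing side = 5 × 2
= 10.0

10.0


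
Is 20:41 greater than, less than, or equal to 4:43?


20/41 = 0.4878
4/43 = 0.0930
0.4878 > 0.0930, so 20:41 is greater
= greater than

greater than


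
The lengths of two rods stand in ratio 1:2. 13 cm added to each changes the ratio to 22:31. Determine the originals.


Let A = 1k, B = 2k.
(1k + 13) / (2k + 13) = 22/31
Cross-multiply: 31(1k + 13) = 22(2k + 13)
31k + 403 = 44k + 286
31k - 44k = 286 - 403
-13k = -117
k = -117/-13 = 9
A = 1×9 = 9, B = 2×9 = 18
= A = 9, B = 18

A = 9, B = 18


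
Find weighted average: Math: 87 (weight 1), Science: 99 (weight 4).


Numerator = 87×1 + 99×4
= 87 + 396
= 483
Total weight = 5
Weighted avg = 483/5
= 96.60

96.60


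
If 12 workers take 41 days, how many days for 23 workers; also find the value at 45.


Inverse proportion: x × y = constant
k = 12 × 41 = 492
At x=23: k/23 = 21.39
At x=45: k/45 = 10.93
= 21.39 and 10.93

21.39 and 10.93


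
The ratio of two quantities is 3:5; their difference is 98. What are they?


Let A = 3k, B = 5k.
5k - 3k = 98
2k = 98 → k = 98/2 = 49
A = 3×49 = 147, B = 5×49 = 245
= A = 147, B = 245

A = 147, B = 245


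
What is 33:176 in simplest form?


GCD(33, 176) = 11
33/11 : 176/11
= 3:16

3:16


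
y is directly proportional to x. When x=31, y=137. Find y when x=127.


Direct proportion: y/x = constant
k = 137/31 ≈ 4.4194
y₂ = k × 127 = 137 × 127 / 31 = 17399/31
≈ 561.26

561.26


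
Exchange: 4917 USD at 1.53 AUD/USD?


Amount × rate = 4917 × 1.53
= 7523.01 AUD

7523.01 AUD


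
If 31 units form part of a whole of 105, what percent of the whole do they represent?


Percentage = (part / whole) × 100
= (31 / 105) × 100
≈ 29.52%

29.52%


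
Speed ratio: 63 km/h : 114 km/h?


Ratio = 63:114
GCD = 3
Simplified = 21:38
Time ratio (same distance) = 38:21
Speed ratio = 21:38

21:38


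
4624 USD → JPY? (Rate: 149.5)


Amount × rate = 4624 × 149.5
= 691288.00 JPY

691288.00 JPY


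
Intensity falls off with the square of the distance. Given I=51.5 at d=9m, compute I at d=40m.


I₁d₁² = I₂d₂²
I₂ = I₁ × (d₁/d₂)²
= 51.5 × (9/40)²
= 51.5 × 81/1600
= 4171.5/1600
≈ 2.6072

2.6072


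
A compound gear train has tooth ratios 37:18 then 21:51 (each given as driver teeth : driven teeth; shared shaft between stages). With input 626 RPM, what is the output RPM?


Stage 1: RPM_B = RPM_A × t_A/t_B = 626 × 37/18 = 23162/18 ≈ 1286.78
B and C share a shaft → RPM_C = RPM_B
Stage 2: RPM_D = RPM_C × t_C/t_D = RPM_A × (t_A×t_C)/(t_B×t_D)
Overall ratio = (37×21)/(18×51) = 777/918
RPM_D = 626 × 777/918 = 486402/918
≈ 529.85 RPM

529.85 RPM


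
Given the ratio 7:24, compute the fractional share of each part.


Total parts = 7 + 24 = 31
First part: 7/31 = 7/31
Second part: 24/31 = 24/31
= 7/31 and 24/31

7/31 and 24/31


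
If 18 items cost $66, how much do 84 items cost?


Direct proportion: y/x = constant
k = 66/18 ≈ 3.6667
y₂ = k × 84 = 66 × 84 / 18 = 5544/18
= 308.00

308.00


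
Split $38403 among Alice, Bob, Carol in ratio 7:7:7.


Total parts = 7 + 7 + 7 = 21
Alice: 38403 × 7/21 = 12801.00
Bob: 38403 × 7/21 = 12801.00
Carol: 38403 × 7/21 = 12801.00
= Alice: $12801.00, Bob: $12801.00, Carol: $12801.00

Alice: $12801.00, Bob: $12801.00, Carol: $12801.00


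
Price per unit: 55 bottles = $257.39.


Unit rate = total / quantity
= 257.39 / 55
= $4.68 per unit

$4.68 per unit


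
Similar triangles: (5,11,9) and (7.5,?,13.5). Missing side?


Scale factor = 7.5/5 = 1.5
Missing side = 11 × 1.5
= 16.5

16.5


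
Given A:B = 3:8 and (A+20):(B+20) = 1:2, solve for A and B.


Let A = 3k, B = 8k.
(3k + 20) / (8k + 20) = 1/2
Cross-multiply: 2(3k + 20) = 1(8k + 20)
6k + 40 = 8k + 20
6k - 8k = 20 - 40
-2k = -20
k = -20/-2 = 10
A = 3×10 = 30, B = 8×10 = 80
= A = 30, B = 80

A = 30, B = 80


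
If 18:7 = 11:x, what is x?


Cross multiply: 18 × x = 7 × 11
18x = 77
x = 77 / 18
= 4.28

4.28


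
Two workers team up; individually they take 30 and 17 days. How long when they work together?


Rate of A = 1/30 per day
Rate of B = 1/17 per day
Combined rate = 1/30 + 1/17 = 47/510 ≈ 0.0922 per day
Days = 1 / combined rate = 510/47
≈ 10.85 days

10.85 days


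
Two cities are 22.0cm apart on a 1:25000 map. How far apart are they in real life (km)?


Real distance = map distance × scale
= 22.0cm × 25000
= 550000 cm = 5500.0 m
= 5.500 km

5.500 km


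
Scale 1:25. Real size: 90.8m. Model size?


Model size = real / scale
= 90.8 / 25
= 3.6320 m

3.6320 m


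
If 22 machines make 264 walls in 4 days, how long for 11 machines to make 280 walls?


Days ∝ work / workers, so d₂ = d₁ × (m₁/m₂) × (w₂/w₁)
Workers factor (inverse): 22/11 = 2.0000
Work factor (direct): 280/264 ≈ 1.0606
d₂ = 4 × 22/11 × 280/264 = (4 × 22 × 280) / (11 × 264) = 24640/2904
≈ 8.48 days

8.48 days


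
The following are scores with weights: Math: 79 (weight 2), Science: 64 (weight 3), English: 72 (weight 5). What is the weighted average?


Numerator = 79×2 + 64×3 + 72×5
= 158 + 192 + 360
= 710
Total weight = 10
Weighted avg = 710/10
= 71.00

71.00
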